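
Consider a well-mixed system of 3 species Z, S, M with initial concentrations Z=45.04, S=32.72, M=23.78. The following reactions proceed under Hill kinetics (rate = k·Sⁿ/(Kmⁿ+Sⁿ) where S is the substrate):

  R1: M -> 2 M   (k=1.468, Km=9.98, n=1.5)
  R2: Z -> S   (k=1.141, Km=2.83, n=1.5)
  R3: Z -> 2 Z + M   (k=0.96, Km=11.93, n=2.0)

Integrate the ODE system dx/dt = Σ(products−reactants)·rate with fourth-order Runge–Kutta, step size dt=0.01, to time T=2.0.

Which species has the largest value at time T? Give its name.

Dominant species at T: Z

RK4 with dt=0.01: 200 steps to T=2.0. Trajectory (selected grid times):
t=0.00: Z=45.04 S=32.72 M=23.78
t=0.22: Z=44.99 S=32.97 M=24.23
t=0.44: Z=44.94 S=33.21 M=24.69
t=0.67: Z=44.89 S=33.47 M=25.16
t=0.89: Z=44.84 S=33.72 M=25.62
t=1.11: Z=44.79 S=33.97 M=26.08
t=1.33: Z=44.74 S=34.21 M=26.53
t=1.56: Z=44.69 S=34.47 M=27.02
t=1.78: Z=44.64 S=34.72 M=27.48
t=2.00: Z=44.59 S=34.97 M=27.94
At T=2.0: Z=44.59 S=34.97 M=27.94; the largest is Z.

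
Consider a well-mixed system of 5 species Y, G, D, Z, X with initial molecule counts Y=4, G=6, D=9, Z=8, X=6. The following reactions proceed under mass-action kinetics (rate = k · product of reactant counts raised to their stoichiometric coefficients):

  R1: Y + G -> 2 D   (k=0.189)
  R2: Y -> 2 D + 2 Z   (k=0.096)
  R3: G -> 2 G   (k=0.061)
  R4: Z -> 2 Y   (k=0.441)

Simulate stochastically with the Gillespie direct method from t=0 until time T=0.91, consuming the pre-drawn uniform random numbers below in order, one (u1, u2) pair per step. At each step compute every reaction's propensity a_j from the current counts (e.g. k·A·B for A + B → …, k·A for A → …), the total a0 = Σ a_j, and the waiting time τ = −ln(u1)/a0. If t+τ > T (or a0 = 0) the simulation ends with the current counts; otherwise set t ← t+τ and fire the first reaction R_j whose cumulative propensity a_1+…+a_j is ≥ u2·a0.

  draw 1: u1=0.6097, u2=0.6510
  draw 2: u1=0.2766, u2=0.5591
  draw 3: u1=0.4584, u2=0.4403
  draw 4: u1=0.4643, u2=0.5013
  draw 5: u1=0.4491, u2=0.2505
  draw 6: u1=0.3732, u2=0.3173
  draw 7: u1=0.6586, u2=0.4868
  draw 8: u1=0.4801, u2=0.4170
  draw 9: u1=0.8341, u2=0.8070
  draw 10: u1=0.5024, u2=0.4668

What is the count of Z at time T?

t=0.000: Y=4 G=6 D=9 Z=8 X=6
Draw 1: a1=4.536, a2=0.384, a3=0.366, a4=3.528, a0=8.814; τ=−ln(0.6097)/8.814=0.056 → t=0.056; u2·a0=0.6510·8.814=5.738; a1+…+a3=5.286 < 5.738 ≤ a1+…+a4=8.814 → R4 fires; Y=6 G=6 D=9 Z=7 X=6
Draw 2: a1=6.804, a2=0.576, a3=0.366, a4=3.087, a0=10.833; τ=−ln(0.2766)/10.833=0.119 → t=0.175; u2·a0=0.5591·10.833=6.057 ≤ a1=6.804 → R1 fires; Y=5 G=5 D=11 Z=7 X=6
Draw 3: a1=4.725, a2=0.480, a3=0.305, a4=3.087, a0=8.597; τ=−ln(0.4584)/8.597=0.091 → t=0.266; u2·a0=0.4403·8.597=3.785 ≤ a1=4.725 → R1 fires; Y=4 G=4 D=13 Z=7 X=6
Draw 4: a1=3.024, a2=0.384, a3=0.244, a4=3.087, a0=6.739; τ=−ln(0.4643)/6.739=0.114 → t=0.379; u2·a0=0.5013·6.739=3.378; a1=3.024 < 3.378 ≤ a1+a2=3.408 → R2 fires; Y=3 G=4 D=15 Z=9 X=6
Draw 5: a1=2.268, a2=0.288, a3=0.244, a4=3.969, a0=6.769; τ=−ln(0.4491)/6.769=0.118 → t=0.498; u2·a0=0.2505·6.769=1.696 ≤ a1=2.268 → R1 fires; Y=2 G=3 D=17 Z=9 X=6
Draw 6: a1=1.134, a2=0.192, a3=0.183, a4=3.969, a0=5.478; τ=−ln(0.3732)/5.478=0.180 → t=0.678; u2·a0=0.3173·5.478=1.738; a1+…+a3=1.509 < 1.738 ≤ a1+…+a4=5.478 → R4 fires; Y=4 G=3 D=17 Z=8 X=6
Draw 7: a1=2.268, a2=0.384, a3=0.183, a4=3.528, a0=6.363; τ=−ln(0.6586)/6.363=0.066 → t=0.743; u2·a0=0.4868·6.363=3.098; a1+…+a3=2.835 < 3.098 ≤ a1+…+a4=6.363 → R4 fires; Y=6 G=3 D=17 Z=7 X=6
Draw 8: a1=3.402, a2=0.576, a3=0.183, a4=3.087, a0=7.248; τ=−ln(0.4801)/7.248=0.101 → t=0.844; u2·a0=0.4170·7.248=3.022 ≤ a1=3.402 → R1 fires; Y=5 G=2 D=19 Z=7 X=6
Draw 9: a1=1.890, a2=0.480, a3=0.122, a4=3.087, a0=5.579; τ=−ln(0.8341)/5.579=0.033 → t=0.877; u2·a0=0.8070·5.579=4.502; a1+…+a3=2.492 < 4.502 ≤ a1+…+a4=5.579 → R4 fires; Y=7 G=2 D=19 Z=6 X=6
Draw 10: a1=2.646, a2=0.672, a3=0.122, a4=2.646, a0=6.086; τ=−ln(0.5024)/6.086=0.113 → t=0.990 > T=0.91: stop.
Read off Z at T=0.91: 6

Z at T = 6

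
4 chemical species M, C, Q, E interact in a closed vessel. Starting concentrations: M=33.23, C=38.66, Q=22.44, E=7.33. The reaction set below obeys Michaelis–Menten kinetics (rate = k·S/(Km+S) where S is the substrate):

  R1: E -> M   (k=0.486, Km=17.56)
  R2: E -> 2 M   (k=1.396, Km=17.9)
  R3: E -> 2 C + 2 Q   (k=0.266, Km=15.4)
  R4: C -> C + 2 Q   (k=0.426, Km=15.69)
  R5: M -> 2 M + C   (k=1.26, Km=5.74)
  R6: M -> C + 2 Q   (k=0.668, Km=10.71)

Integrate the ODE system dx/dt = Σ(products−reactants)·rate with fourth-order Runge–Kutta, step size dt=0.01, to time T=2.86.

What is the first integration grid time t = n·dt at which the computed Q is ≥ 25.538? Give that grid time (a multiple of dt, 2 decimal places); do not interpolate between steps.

Threshold first reached at t = 1.73

RK4 with dt=0.01: 286 steps to T=2.86. Trajectory (selected grid times):
t=0.00: M=33.23 C=38.66 Q=22.44 E=7.33
t=0.32: M=33.71 C=39.22 Q=23.01 E=7.13
t=0.64: M=34.19 C=39.78 Q=23.59 E=6.93
t=0.95: M=34.65 C=40.32 Q=24.14 E=6.74
t=1.27: M=35.12 C=40.89 Q=24.72 E=6.56
t=1.59: M=35.58 C=41.45 Q=25.29 E=6.37
t=1.72: M=35.77 C=41.68 Q=25.53 E=6.30
t=1.73: M=35.78 C=41.69 Q=25.55 E=6.29
t=1.91: M=36.04 C=42.01 Q=25.87 E=6.19
t=2.22: M=36.47 C=42.55 Q=26.43 E=6.02
t=2.54: M=36.92 C=43.11 Q=27.01 E=5.84
t=2.86: M=37.36 C=43.68 Q=27.59 E=5.67
Q(1.72)=25.528 < 25.538 but Q(1.73)=25.546 ≥ 25.538, so the first grid time is t=1.73.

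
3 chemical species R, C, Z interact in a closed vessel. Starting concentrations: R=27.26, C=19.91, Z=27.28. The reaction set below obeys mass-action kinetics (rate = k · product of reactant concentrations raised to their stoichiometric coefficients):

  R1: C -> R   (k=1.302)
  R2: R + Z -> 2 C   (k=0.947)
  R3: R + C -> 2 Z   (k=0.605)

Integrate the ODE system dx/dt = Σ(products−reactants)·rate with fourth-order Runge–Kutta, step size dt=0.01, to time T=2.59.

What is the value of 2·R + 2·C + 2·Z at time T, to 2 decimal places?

Check how each reaction changes W = 2·R + 2·C + 2·Z (weight of products minus weight of reactants):
R1: C -> R: (2·1) − (2·1) = 2 − 2 = 0
R2: R + Z -> 2 C: (2·2) − (2·1 + 2·1) = 4 − 4 = 0
R3: R + C -> 2 Z: (2·2) − (2·1 + 2·1) = 4 − 4 = 0
Every reaction leaves W unchanged, so W is conserved and no simulation is needed: W(T) = W(0) = 2·27.26 + 2·19.91 + 2·27.28 = 148.90

Value at T = 148.90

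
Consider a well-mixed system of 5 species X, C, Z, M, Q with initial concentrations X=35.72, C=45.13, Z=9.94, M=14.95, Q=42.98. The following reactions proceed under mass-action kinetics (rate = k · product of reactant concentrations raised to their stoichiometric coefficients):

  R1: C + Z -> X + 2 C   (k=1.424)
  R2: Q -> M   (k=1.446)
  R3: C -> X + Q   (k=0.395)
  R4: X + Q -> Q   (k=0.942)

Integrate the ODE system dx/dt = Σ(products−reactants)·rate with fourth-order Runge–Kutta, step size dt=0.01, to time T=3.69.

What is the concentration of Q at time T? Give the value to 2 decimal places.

Q at T = 4.93

RK4 with dt=0.01: 369 steps to T=3.69. Trajectory (selected grid times):
t=0.00: X=35.72 C=45.13 Z=9.94 M=14.95 Q=42.98
t=0.41: X=0.65 C=46.88 Z=0.00 M=36.22 Q=29.89
t=0.82: X=0.76 C=39.87 Z=0.00 M=51.36 Q=21.77
t=1.23: X=0.85 C=33.91 Z=0.00 M=62.59 Q=16.50
t=1.64: X=0.92 C=28.84 Z=0.00 M=71.25 Q=12.91
t=2.05: X=0.98 C=24.53 Z=0.00 M=78.11 Q=10.36
t=2.46: X=1.02 C=20.86 Z=0.00 M=83.66 Q=8.47
t=2.87: X=1.05 C=17.74 Z=0.00 M=88.24 Q=7.02
t=3.28: X=1.07 C=15.09 Z=0.00 M=92.05 Q=5.86
t=3.69: X=1.09 C=12.83 Z=0.00 M=95.24 Q=4.93
Read off Q at T=3.69: 4.93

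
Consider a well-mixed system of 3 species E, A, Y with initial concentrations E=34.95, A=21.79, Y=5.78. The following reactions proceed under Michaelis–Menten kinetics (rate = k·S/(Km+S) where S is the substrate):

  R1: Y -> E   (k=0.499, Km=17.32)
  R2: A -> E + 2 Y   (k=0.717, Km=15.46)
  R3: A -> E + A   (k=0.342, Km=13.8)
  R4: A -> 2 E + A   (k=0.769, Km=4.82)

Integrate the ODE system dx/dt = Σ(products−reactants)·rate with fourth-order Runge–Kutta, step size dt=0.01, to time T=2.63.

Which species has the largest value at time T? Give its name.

Dominant species at T: E

RK4 with dt=0.01: 263 steps to T=2.63. Trajectory (selected grid times):
t=0.00: E=34.95 A=21.79 Y=5.78
t=0.29: E=35.53 A=21.67 Y=5.99
t=0.58: E=36.12 A=21.55 Y=6.19
t=0.88: E=36.72 A=21.42 Y=6.40
t=1.17: E=37.31 A=21.30 Y=6.60
t=1.46: E=37.89 A=21.18 Y=6.80
t=1.75: E=38.48 A=21.06 Y=7.00
t=2.05: E=39.08 A=20.94 Y=7.21
t=2.34: E=39.66 A=20.82 Y=7.40
t=2.63: E=40.25 A=20.70 Y=7.60
At T=2.63: E=40.25 A=20.70 Y=7.60; the largest is E.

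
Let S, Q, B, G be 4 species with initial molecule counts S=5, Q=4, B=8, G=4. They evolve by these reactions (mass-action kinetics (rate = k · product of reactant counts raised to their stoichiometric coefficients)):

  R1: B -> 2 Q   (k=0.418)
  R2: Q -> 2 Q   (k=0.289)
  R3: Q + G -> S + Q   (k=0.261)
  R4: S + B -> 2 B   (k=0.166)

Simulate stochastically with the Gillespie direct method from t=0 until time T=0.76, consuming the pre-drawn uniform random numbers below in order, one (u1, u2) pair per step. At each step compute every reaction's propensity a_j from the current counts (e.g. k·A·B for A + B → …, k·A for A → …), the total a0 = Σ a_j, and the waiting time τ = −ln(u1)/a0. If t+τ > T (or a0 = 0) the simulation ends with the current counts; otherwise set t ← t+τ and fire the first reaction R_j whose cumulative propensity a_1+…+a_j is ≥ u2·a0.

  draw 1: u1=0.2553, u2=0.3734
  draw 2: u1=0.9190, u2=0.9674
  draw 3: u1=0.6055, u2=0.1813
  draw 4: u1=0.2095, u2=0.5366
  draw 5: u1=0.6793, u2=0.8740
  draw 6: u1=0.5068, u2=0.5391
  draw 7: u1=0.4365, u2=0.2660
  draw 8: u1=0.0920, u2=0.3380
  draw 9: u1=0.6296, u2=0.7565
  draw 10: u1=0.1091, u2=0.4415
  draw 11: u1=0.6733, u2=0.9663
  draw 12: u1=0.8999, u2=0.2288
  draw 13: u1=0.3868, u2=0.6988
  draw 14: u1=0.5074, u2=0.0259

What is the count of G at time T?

t=0.000: S=5 Q=4 B=8 G=4
Draw 1: a1=3.344, a2=1.156, a3=4.176, a4=6.640, a0=15.316; τ=−ln(0.2553)/15.316=0.089 → t=0.089; u2·a0=0.3734·15.316=5.719; a1+a2=4.500 < 5.719 ≤ a1+…+a3=8.676 → R3 fires; S=6 Q=4 B=8 G=3
Draw 2: a1=3.344, a2=1.156, a3=3.132, a4=7.968, a0=15.600; τ=−ln(0.9190)/15.600=0.005 → t=0.095; u2·a0=0.9674·15.600=15.091; a1+…+a3=7.632 < 15.091 ≤ a1+…+a4=15.600 → R4 fires; S=5 Q=4 B=9 G=3
Draw 3: a1=3.762, a2=1.156, a3=3.132, a4=7.470, a0=15.520; τ=−ln(0.6055)/15.520=0.032 → t=0.127; u2·a0=0.1813·15.520=2.814 ≤ a1=3.762 → R1 fires; S=5 Q=6 B=8 G=3
Draw 4: a1=3.344, a2=1.734, a3=4.698, a4=6.640, a0=16.416; τ=−ln(0.2095)/16.416=0.095 → t=0.222; u2·a0=0.5366·16.416=8.809; a1+a2=5.078 < 8.809 ≤ a1+…+a3=9.776 → R3 fires; S=6 Q=6 B=8 G=2
Draw 5: a1=3.344, a2=1.734, a3=3.132, a4=7.968, a0=16.178; τ=−ln(0.6793)/16.178=0.024 → t=0.246; u2·a0=0.8740·16.178=14.140; a1+…+a3=8.210 < 14.140 ≤ a1+…+a4=16.178 → R4 fires; S=5 Q=6 B=9 G=2
Draw 6: a1=3.762, a2=1.734, a3=3.132, a4=7.470, a0=16.098; τ=−ln(0.5068)/16.098=0.042 → t=0.288; u2·a0=0.5391·16.098=8.678; a1+…+a3=8.628 < 8.678 ≤ a1+…+a4=16.098 → R4 fires; S=4 Q=6 B=10 G=2
Draw 7: a1=4.180, a2=1.734, a3=3.132, a4=6.640, a0=15.686; τ=−ln(0.4365)/15.686=0.053 → t=0.341; u2·a0=0.2660·15.686=4.172 ≤ a1=4.180 → R1 fires; S=4 Q=8 B=9 G=2
Draw 8: a1=3.762, a2=2.312, a3=4.176, a4=5.976, a0=16.226; τ=−ln(0.0920)/16.226=0.147 → t=0.488; u2·a0=0.3380·16.226=5.484; a1=3.762 < 5.484 ≤ a1+a2=6.074 → R2 fires; S=4 Q=9 B=9 G=2
Draw 9: a1=3.762, a2=2.601, a3=4.698, a4=5.976, a0=17.037; τ=−ln(0.6296)/17.037=0.027 → t=0.515; u2·a0=0.7565·17.037=12.888; a1+…+a3=11.061 < 12.888 ≤ a1+…+a4=17.037 → R4 fires; S=3 Q=9 B=10 G=2
Draw 10: a1=4.180, a2=2.601, a3=4.698, a4=4.980, a0=16.459; τ=−ln(0.1091)/16.459=0.135 → t=0.650; u2·a0=0.4415·16.459=7.267; a1+a2=6.781 < 7.267 ≤ a1+…+a3=11.479 → R3 fires; S=4 Q=9 B=10 G=1
Draw 11: a1=4.180, a2=2.601, a3=2.349, a4=6.640, a0=15.770; τ=−ln(0.6733)/15.770=0.025 → t=0.675; u2·a0=0.9663·15.770=15.239; a1+…+a3=9.130 < 15.239 ≤ a1+…+a4=15.770 → R4 fires; S=3 Q=9 B=11 G=1
Draw 12: a1=4.598, a2=2.601, a3=2.349, a4=5.478, a0=15.026; τ=−ln(0.8999)/15.026=0.007 → t=0.682; u2·a0=0.2288·15.026=3.438 ≤ a1=4.598 → R1 fires; S=3 Q=11 B=10 G=1
Draw 13: a1=4.180, a2=3.179, a3=2.871, a4=4.980, a0=15.210; τ=−ln(0.3868)/15.210=0.062 → t=0.744; u2·a0=0.6988·15.210=10.629; a1+…+a3=10.230 < 10.629 ≤ a1+…+a4=15.210 → R4 fires; S=2 Q=11 B=11 G=1
Draw 14: a1=4.598, a2=3.179, a3=2.871, a4=3.652, a0=14.300; τ=−ln(0.5074)/14.300=0.047 → t=0.792 > T=0.76: stop.
Read off G at T=0.76: 1

G at T = 1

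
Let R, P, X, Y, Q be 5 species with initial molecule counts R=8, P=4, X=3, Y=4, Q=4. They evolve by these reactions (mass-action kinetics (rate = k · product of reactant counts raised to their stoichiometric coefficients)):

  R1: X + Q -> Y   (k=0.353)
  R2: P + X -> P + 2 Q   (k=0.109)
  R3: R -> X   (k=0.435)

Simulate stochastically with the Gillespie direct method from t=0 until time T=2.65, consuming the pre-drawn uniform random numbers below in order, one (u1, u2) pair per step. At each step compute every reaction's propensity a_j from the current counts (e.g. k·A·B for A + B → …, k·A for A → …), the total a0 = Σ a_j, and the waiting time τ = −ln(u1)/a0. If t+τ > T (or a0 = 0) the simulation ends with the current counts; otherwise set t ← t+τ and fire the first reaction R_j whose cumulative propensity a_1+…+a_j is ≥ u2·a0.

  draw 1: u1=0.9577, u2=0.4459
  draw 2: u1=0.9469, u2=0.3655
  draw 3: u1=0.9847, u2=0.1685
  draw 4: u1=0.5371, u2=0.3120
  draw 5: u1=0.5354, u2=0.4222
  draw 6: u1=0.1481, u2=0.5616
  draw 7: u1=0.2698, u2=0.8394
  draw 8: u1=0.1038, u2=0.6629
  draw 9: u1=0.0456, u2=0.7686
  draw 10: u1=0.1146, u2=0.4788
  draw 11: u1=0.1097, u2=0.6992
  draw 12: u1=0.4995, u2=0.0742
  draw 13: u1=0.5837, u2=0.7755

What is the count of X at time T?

t=0.000: R=8 P=4 X=3 Y=4 Q=4
Draw 1: a1=4.236, a2=1.308, a3=3.480, a0=9.024; τ=−ln(0.9577)/9.024=0.005 → t=0.005; u2·a0=0.4459·9.024=4.024 ≤ a1=4.236 → R1 fires; R=8 P=4 X=2 Y=5 Q=3
Draw 2: a1=2.118, a2=0.872, a3=3.480, a0=6.470; τ=−ln(0.9469)/6.470=0.008 → t=0.013; u2·a0=0.3655·6.470=2.365; a1=2.118 < 2.365 ≤ a1+a2=2.990 → R2 fires; R=8 P=4 X=1 Y=5 Q=5
Draw 3: a1=1.765, a2=0.436, a3=3.480, a0=5.681; τ=−ln(0.9847)/5.681=0.003 → t=0.016; u2·a0=0.1685·5.681=0.957 ≤ a1=1.765 → R1 fires; R=8 P=4 X=0 Y=6 Q=4
Draw 4: a1=0.000, a2=0.000, a3=3.480, a0=3.480; τ=−ln(0.5371)/3.480=0.179 → t=0.195; u2·a0=0.3120·3.480=1.086; a1+a2=0.000 < 1.086 ≤ a1+…+a3=3.480 → R3 fires; R=7 P=4 X=1 Y=6 Q=4
Draw 5: a1=1.412, a2=0.436, a3=3.045, a0=4.893; τ=−ln(0.5354)/4.893=0.128 → t=0.322; u2·a0=0.4222·4.893=2.066; a1+a2=1.848 < 2.066 ≤ a1+…+a3=4.893 → R3 fires; R=6 P=4 X=2 Y=6 Q=4
Draw 6: a1=2.824, a2=0.872, a3=2.610, a0=6.306; τ=−ln(0.1481)/6.306=0.303 → t=0.625; u2·a0=0.5616·6.306=3.541; a1=2.824 < 3.541 ≤ a1+a2=3.696 → R2 fires; R=6 P=4 X=1 Y=6 Q=6
Draw 7: a1=2.118, a2=0.436, a3=2.610, a0=5.164; τ=−ln(0.2698)/5.164=0.254 → t=0.879; u2·a0=0.8394·5.164=4.335; a1+a2=2.554 < 4.335 ≤ a1+…+a3=5.164 → R3 fires; R=5 P=4 X=2 Y=6 Q=6
Draw 8: a1=4.236, a2=0.872, a3=2.175, a0=7.283; τ=−ln(0.1038)/7.283=0.311 → t=1.190; u2·a0=0.6629·7.283=4.828; a1=4.236 < 4.828 ≤ a1+a2=5.108 → R2 fires; R=5 P=4 X=1 Y=6 Q=8
Draw 9: a1=2.824, a2=0.436, a3=2.175, a0=5.435; τ=−ln(0.0456)/5.435=0.568 → t=1.758; u2·a0=0.7686·5.435=4.177; a1+a2=3.260 < 4.177 ≤ a1+…+a3=5.435 → R3 fires; R=4 P=4 X=2 Y=6 Q=8
Draw 10: a1=5.648, a2=0.872, a3=1.740, a0=8.260; τ=−ln(0.1146)/8.260=0.262 → t=2.020; u2·a0=0.4788·8.260=3.955 ≤ a1=5.648 → R1 fires; R=4 P=4 X=1 Y=7 Q=7
Draw 11: a1=2.471, a2=0.436, a3=1.740, a0=4.647; τ=−ln(0.1097)/4.647=0.476 → t=2.496; u2·a0=0.6992·4.647=3.249; a1+a2=2.907 < 3.249 ≤ a1+…+a3=4.647 → R3 fires; R=3 P=4 X=2 Y=7 Q=7
Draw 12: a1=4.942, a2=0.872, a3=1.305, a0=7.119; τ=−ln(0.4995)/7.119=0.098 → t=2.593; u2·a0=0.0742·7.119=0.528 ≤ a1=4.942 → R1 fires; R=3 P=4 X=1 Y=8 Q=6
Draw 13: a1=2.118, a2=0.436, a3=1.305, a0=3.859; τ=−ln(0.5837)/3.859=0.140 → t=2.733 > T=2.65: stop.
Read off X at T=2.65: 1

X at T = 1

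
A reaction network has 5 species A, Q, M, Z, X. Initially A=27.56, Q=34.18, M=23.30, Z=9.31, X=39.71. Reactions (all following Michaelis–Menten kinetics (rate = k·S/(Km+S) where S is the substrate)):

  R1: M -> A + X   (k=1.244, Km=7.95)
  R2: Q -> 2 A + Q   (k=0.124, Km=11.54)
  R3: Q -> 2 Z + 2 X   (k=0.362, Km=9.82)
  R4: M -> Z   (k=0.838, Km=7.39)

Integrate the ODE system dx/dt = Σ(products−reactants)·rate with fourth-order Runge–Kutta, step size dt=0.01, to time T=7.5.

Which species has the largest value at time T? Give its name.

RK4 with dt=0.01: 750 steps to T=7.5. Trajectory (selected grid times):
t=0.00: A=27.56 Q=34.18 M=23.30 Z=9.31 X=39.71
t=0.83: A=28.48 Q=33.95 M=22.01 Z=10.30 X=40.94
t=1.67: A=29.39 Q=33.71 M=20.73 Z=11.30 X=42.17
t=2.50: A=30.29 Q=33.48 M=19.48 Z=12.27 X=43.38
t=3.33: A=31.17 Q=33.25 M=18.25 Z=13.23 X=44.57
t=4.17: A=32.04 Q=33.01 M=17.04 Z=14.20 X=45.76
t=5.00: A=32.89 Q=32.78 M=15.86 Z=15.14 X=46.92
t=5.83: A=33.72 Q=32.55 M=14.71 Z=16.07 X=48.06
t=6.67: A=34.54 Q=32.32 M=13.58 Z=17.00 X=49.19
t=7.50: A=35.34 Q=32.09 M=12.50 Z=17.90 X=50.30
At T=7.5: A=35.34 Q=32.09 M=12.50 Z=17.90 X=50.30; the largest is X.

Dominant species at T: X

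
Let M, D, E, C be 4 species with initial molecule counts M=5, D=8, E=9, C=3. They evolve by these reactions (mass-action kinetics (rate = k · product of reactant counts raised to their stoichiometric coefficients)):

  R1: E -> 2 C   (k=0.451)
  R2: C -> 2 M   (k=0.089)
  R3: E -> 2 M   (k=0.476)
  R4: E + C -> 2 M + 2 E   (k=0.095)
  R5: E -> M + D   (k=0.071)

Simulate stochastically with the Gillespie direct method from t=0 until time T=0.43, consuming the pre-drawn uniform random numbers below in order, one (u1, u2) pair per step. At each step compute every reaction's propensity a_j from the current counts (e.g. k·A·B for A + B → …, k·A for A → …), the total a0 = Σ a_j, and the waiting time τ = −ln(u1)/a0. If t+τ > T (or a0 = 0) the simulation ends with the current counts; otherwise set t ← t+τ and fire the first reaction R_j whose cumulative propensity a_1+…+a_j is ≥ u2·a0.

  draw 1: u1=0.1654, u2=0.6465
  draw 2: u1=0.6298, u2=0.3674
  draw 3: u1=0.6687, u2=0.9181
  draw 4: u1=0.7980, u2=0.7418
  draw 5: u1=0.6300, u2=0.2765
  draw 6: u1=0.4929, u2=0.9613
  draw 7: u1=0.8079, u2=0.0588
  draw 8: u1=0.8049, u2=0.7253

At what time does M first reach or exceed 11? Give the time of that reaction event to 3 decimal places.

t=0.000: M=5 D=8 E=9 C=3
Draw 1: a1=4.059, a2=0.267, a3=4.284, a4=2.565, a5=0.639, a0=11.814; τ=−ln(0.1654)/11.814=0.152 → t=0.152; u2·a0=0.6465·11.814=7.638; a1+a2=4.326 < 7.638 ≤ a1+…+a3=8.610 → R3 fires; M=7 D=8 E=8 C=3
Draw 2: a1=3.608, a2=0.267, a3=3.808, a4=2.280, a5=0.568, a0=10.531; τ=−ln(0.6298)/10.531=0.044 → t=0.196; u2·a0=0.3674·10.531=3.869; a1=3.608 < 3.869 ≤ a1+a2=3.875 → R2 fires; M=9 D=8 E=8 C=2
Draw 3: a1=3.608, a2=0.178, a3=3.808, a4=1.520, a5=0.568, a0=9.682; τ=−ln(0.6687)/9.682=0.042 → t=0.238; u2·a0=0.9181·9.682=8.889; a1+…+a3=7.594 < 8.889 ≤ a1+…+a4=9.114 → R4 fires; M=11 D=8 E=9 C=1
Draw 4: a1=4.059, a2=0.089, a3=4.284, a4=0.855, a5=0.639, a0=9.926; τ=−ln(0.7980)/9.926=0.023 → t=0.261; u2·a0=0.7418·9.926=7.363; a1+a2=4.148 < 7.363 ≤ a1+…+a3=8.432 → R3 fires; M=13 D=8 E=8 C=1
Draw 5: a1=3.608, a2=0.089, a3=3.808, a4=0.760, a5=0.568, a0=8.833; τ=−ln(0.6300)/8.833=0.052 → t=0.313; u2·a0=0.2765·8.833=2.442 ≤ a1=3.608 → R1 fires; M=13 D=8 E=7 C=3
Draw 6: a1=3.157, a2=0.267, a3=3.332, a4=1.995, a5=0.497, a0=9.248; τ=−ln(0.4929)/9.248=0.076 → t=0.389; u2·a0=0.9613·9.248=8.890; a1+…+a4=8.751 < 8.890 ≤ a1+…+a5=9.248 → R5 fires; M=14 D=9 E=6 C=3
Draw 7: a1=2.706, a2=0.267, a3=2.856, a4=1.710, a5=0.426, a0=7.965; τ=−ln(0.8079)/7.965=0.027 → t=0.416; u2·a0=0.0588·7.965=0.468 ≤ a1=2.706 → R1 fires; M=14 D=9 E=5 C=5
Draw 8: a1=2.255, a2=0.445, a3=2.380, a4=2.375, a5=0.355, a0=7.810; τ=−ln(0.8049)/7.810=0.028 → t=0.444 > T=0.43: stop.
M first becomes ≥ 11 when it reaches 11 at the event at t=0.238.

Threshold first reached at t = 0.238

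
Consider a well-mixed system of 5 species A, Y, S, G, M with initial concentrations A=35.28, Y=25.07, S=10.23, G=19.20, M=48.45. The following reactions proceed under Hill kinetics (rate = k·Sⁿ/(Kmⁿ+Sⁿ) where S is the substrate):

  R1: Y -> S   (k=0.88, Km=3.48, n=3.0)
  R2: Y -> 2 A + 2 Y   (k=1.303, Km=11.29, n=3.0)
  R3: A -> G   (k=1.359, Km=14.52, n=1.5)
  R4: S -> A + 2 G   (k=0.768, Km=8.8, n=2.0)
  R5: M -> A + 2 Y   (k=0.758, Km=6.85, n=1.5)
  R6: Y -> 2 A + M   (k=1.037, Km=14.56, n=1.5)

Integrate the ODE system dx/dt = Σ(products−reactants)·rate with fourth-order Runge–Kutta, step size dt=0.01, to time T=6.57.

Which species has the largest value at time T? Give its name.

Dominant species at T: A

RK4 with dt=0.01: 657 steps to T=6.57. Trajectory (selected grid times):
t=0.00: A=35.28 Y=25.07 S=10.23 G=19.20 M=48.45
t=0.73: A=38.14 Y=25.83 S=10.54 G=20.65 M=48.45
t=1.46: A=41.02 Y=26.58 S=10.85 G=22.13 M=48.46
t=2.19: A=43.92 Y=27.34 S=11.15 G=23.64 M=48.48
t=2.92: A=46.83 Y=28.09 S=11.44 G=25.18 M=48.50
t=3.65: A=49.76 Y=28.84 S=11.73 G=26.74 M=48.53
t=4.38: A=52.71 Y=29.59 S=12.01 G=28.32 M=48.57
t=5.11: A=55.66 Y=30.34 S=12.28 G=29.93 M=48.61
t=5.84: A=58.64 Y=31.08 S=12.55 G=31.56 M=48.65
t=6.57: A=61.62 Y=31.82 S=12.81 G=33.20 M=48.70
At T=6.57: A=61.62 Y=31.82 S=12.81 G=33.20 M=48.70; the largest is A.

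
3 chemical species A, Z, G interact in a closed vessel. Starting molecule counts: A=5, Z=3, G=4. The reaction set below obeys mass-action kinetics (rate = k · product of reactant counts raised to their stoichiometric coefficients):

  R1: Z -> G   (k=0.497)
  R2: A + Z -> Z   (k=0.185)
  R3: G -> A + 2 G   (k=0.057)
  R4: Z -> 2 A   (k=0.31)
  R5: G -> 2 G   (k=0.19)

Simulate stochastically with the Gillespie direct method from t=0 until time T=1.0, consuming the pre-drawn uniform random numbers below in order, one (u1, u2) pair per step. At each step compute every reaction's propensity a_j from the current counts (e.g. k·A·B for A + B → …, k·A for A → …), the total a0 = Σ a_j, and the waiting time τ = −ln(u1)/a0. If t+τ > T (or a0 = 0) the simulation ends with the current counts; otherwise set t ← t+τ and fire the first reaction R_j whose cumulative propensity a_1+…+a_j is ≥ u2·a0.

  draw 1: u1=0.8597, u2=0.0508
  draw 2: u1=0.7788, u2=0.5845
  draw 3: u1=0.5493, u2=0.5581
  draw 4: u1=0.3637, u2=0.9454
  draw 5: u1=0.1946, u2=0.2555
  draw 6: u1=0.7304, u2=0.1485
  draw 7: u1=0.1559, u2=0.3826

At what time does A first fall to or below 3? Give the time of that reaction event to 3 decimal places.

t=0.000: A=5 Z=3 G=4
Draw 1: a1=1.491, a2=2.775, a3=0.228, a4=0.930, a5=0.760, a0=6.184; τ=−ln(0.8597)/6.184=0.024 → t=0.024; u2·a0=0.0508·6.184=0.314 ≤ a1=1.491 → R1 fires; A=5 Z=2 G=5
Draw 2: a1=0.994, a2=1.850, a3=0.285, a4=0.620, a5=0.950, a0=4.699; τ=−ln(0.7788)/4.699=0.053 → t=0.078; u2·a0=0.5845·4.699=2.747; a1=0.994 < 2.747 ≤ a1+a2=2.844 → R2 fires; A=4 Z=2 G=5
Draw 3: a1=0.994, a2=1.480, a3=0.285, a4=0.620, a5=0.950, a0=4.329; τ=−ln(0.5493)/4.329=0.138 → t=0.216; u2·a0=0.5581·4.329=2.416; a1=0.994 < 2.416 ≤ a1+a2=2.474 → R2 fires; A=3 Z=2 G=5
Draw 4: a1=0.994, a2=1.110, a3=0.285, a4=0.620, a5=0.950, a0=3.959; τ=−ln(0.3637)/3.959=0.255 → t=0.472; u2·a0=0.9454·3.959=3.743; a1+…+a4=3.009 < 3.743 ≤ a1+…+a5=3.959 → R5 fires; A=3 Z=2 G=6
Draw 5: a1=0.994, a2=1.110, a3=0.342, a4=0.620, a5=1.140, a0=4.206; τ=−ln(0.1946)/4.206=0.389 → t=0.861; u2·a0=0.2555·4.206=1.075; a1=0.994 < 1.075 ≤ a1+a2=2.104 → R2 fires; A=2 Z=2 G=6
Draw 6: a1=0.994, a2=0.740, a3=0.342, a4=0.620, a5=1.140, a0=3.836; τ=−ln(0.7304)/3.836=0.082 → t=0.943; u2·a0=0.1485·3.836=0.570 ≤ a1=0.994 → R1 fires; A=2 Z=1 G=7
Draw 7: a1=0.497, a2=0.370, a3=0.399, a4=0.310, a5=1.330, a0=2.906; τ=−ln(0.1559)/2.906=0.640 → t=1.582 > T=1.0: stop.
A first becomes ≤ 3 when it reaches 3 at the event at t=0.216.

Threshold first reached at t = 0.216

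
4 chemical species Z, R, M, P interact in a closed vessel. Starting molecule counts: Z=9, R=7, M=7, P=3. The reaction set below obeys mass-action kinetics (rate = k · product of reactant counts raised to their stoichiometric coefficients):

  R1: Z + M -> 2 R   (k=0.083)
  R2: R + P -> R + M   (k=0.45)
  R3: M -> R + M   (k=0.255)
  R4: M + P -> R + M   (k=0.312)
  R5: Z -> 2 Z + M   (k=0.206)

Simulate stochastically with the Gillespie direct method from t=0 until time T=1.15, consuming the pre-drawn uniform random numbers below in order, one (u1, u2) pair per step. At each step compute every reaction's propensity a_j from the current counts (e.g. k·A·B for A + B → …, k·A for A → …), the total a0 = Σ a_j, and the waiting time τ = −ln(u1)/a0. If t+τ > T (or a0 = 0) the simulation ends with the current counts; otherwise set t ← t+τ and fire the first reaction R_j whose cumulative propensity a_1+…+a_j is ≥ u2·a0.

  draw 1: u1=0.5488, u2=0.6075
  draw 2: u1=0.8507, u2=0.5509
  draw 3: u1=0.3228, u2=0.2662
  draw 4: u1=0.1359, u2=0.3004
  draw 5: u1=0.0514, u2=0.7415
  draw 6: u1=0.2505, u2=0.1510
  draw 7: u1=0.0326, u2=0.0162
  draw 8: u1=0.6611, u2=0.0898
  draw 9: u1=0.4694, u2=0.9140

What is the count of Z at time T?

Z at T = 5

t=0.000: Z=9 R=7 M=7 P=3
Draw 1: a1=5.229, a2=9.450, a3=1.785, a4=6.552, a5=1.854, a0=24.870; τ=−ln(0.5488)/24.870=0.024 → t=0.024; u2·a0=0.6075·24.870=15.109; a1+a2=14.679 < 15.109 ≤ a1+…+a3=16.464 → R3 fires; Z=9 R=8 M=7 P=3
Draw 2: a1=5.229, a2=10.800, a3=1.785, a4=6.552, a5=1.854, a0=26.220; τ=−ln(0.8507)/26.220=0.006 → t=0.030; u2·a0=0.5509·26.220=14.445; a1=5.229 < 14.445 ≤ a1+a2=16.029 → R2 fires; Z=9 R=8 M=8 P=2
Draw 3: a1=5.976, a2=7.200, a3=2.040, a4=4.992, a5=1.854, a0=22.062; τ=−ln(0.3228)/22.062=0.051 → t=0.082; u2·a0=0.2662·22.062=5.873 ≤ a1=5.976 → R1 fires; Z=8 R=10 M=7 P=2
Draw 4: a1=4.648, a2=9.000, a3=1.785, a4=4.368, a5=1.648, a0=21.449; τ=−ln(0.1359)/21.449=0.093 → t=0.175; u2·a0=0.3004·21.449=6.443; a1=4.648 < 6.443 ≤ a1+a2=13.648 → R2 fires; Z=8 R=10 M=8 P=1
Draw 5: a1=5.312, a2=4.500, a3=2.040, a4=2.496, a5=1.648, a0=15.996; τ=−ln(0.0514)/15.996=0.186 → t=0.360; u2·a0=0.7415·15.996=11.861; a1+…+a3=11.852 < 11.861 ≤ a1+…+a4=14.348 → R4 fires; Z=8 R=11 M=8 P=0
Draw 6: a1=5.312, a2=0.000, a3=2.040, a4=0.000, a5=1.648, a0=9.000; τ=−ln(0.2505)/9.000=0.154 → t=0.514; u2·a0=0.1510·9.000=1.359 ≤ a1=5.312 → R1 fires; Z=7 R=13 M=7 P=0
Draw 7: a1=4.067, a2=0.000, a3=1.785, a4=0.000, a5=1.442, a0=7.294; τ=−ln(0.0326)/7.294=0.469 → t=0.983; u2·a0=0.0162·7.294=0.118 ≤ a1=4.067 → R1 fires; Z=6 R=15 M=6 P=0
Draw 8: a1=2.988, a2=0.000, a3=1.530, a4=0.000, a5=1.236, a0=5.754; τ=−ln(0.6611)/5.754=0.072 → t=1.055; u2·a0=0.0898·5.754=0.517 ≤ a1=2.988 → R1 fires; Z=5 R=17 M=5 P=0
Draw 9: a1=2.075, a2=0.000, a3=1.275, a4=0.000, a5=1.030, a0=4.380; τ=−ln(0.4694)/4.380=0.173 → t=1.228 > T=1.15: stop.
Read off Z at T=1.15: 5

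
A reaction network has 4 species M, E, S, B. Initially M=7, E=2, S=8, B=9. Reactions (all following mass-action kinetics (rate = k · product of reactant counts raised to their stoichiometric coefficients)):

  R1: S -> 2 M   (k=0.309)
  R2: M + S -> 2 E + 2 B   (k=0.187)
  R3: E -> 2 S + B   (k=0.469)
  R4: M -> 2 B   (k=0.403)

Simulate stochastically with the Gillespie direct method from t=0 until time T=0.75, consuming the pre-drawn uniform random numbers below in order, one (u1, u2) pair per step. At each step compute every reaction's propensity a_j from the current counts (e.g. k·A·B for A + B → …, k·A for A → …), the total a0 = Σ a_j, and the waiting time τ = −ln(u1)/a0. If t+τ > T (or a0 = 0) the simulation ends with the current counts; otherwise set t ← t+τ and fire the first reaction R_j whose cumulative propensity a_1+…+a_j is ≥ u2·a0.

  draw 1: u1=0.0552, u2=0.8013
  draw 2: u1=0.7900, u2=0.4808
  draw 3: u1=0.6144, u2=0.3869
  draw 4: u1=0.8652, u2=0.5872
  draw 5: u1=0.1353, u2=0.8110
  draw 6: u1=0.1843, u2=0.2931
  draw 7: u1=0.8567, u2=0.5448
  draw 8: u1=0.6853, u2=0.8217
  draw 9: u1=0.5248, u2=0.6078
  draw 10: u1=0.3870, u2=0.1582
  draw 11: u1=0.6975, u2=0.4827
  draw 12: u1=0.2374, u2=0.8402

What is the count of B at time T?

B at T = 25

t=0.000: M=7 E=2 S=8 B=9
Draw 1: a1=2.472, a2=10.472, a3=0.938, a4=2.821, a0=16.703; τ=−ln(0.0552)/16.703=0.173 → t=0.173; u2·a0=0.8013·16.703=13.384; a1+a2=12.944 < 13.384 ≤ a1+…+a3=13.882 → R3 fires; M=7 E=1 S=10 B=10
Draw 2: a1=3.090, a2=13.090, a3=0.469, a4=2.821, a0=19.470; τ=−ln(0.7900)/19.470=0.012 → t=0.186; u2·a0=0.4808·19.470=9.361; a1=3.090 < 9.361 ≤ a1+a2=16.180 → R2 fires; M=6 E=3 S=9 B=12
Draw 3: a1=2.781, a2=10.098, a3=1.407, a4=2.418, a0=16.704; τ=−ln(0.6144)/16.704=0.029 → t=0.215; u2·a0=0.3869·16.704=6.463; a1=2.781 < 6.463 ≤ a1+a2=12.879 → R2 fires; M=5 E=5 S=8 B=14
Draw 4: a1=2.472, a2=7.480, a3=2.345, a4=2.015, a0=14.312; τ=−ln(0.8652)/14.312=0.010 → t=0.225; u2·a0=0.5872·14.312=8.404; a1=2.472 < 8.404 ≤ a1+a2=9.952 → R2 fires; M=4 E=7 S=7 B=16
Draw 5: a1=2.163, a2=5.236, a3=3.283, a4=1.612, a0=12.294; τ=−ln(0.1353)/12.294=0.163 → t=0.388; u2·a0=0.8110·12.294=9.970; a1+a2=7.399 < 9.970 ≤ a1+…+a3=10.682 → R3 fires; M=4 E=6 S=9 B=17
Draw 6: a1=2.781, a2=6.732, a3=2.814, a4=1.612, a0=13.939; τ=−ln(0.1843)/13.939=0.121 → t=0.509; u2·a0=0.2931·13.939=4.086; a1=2.781 < 4.086 ≤ a1+a2=9.513 → R2 fires; M=3 E=8 S=8 B=19
Draw 7: a1=2.472, a2=4.488, a3=3.752, a4=1.209, a0=11.921; τ=−ln(0.8567)/11.921=0.013 → t=0.522; u2·a0=0.5448·11.921=6.495; a1=2.472 < 6.495 ≤ a1+a2=6.960 → R2 fires; M=2 E=10 S=7 B=21
Draw 8: a1=2.163, a2=2.618, a3=4.690, a4=0.806, a0=10.277; τ=−ln(0.6853)/10.277=0.037 → t=0.559; u2·a0=0.8217·10.277=8.445; a1+a2=4.781 < 8.445 ≤ a1+…+a3=9.471 → R3 fires; M=2 E=9 S=9 B=22
Draw 9: a1=2.781, a2=3.366, a3=4.221, a4=0.806, a0=11.174; τ=−ln(0.5248)/11.174=0.058 → t=0.616; u2·a0=0.6078·11.174=6.792; a1+a2=6.147 < 6.792 ≤ a1+…+a3=10.368 → R3 fires; M=2 E=8 S=11 B=23
Draw 10: a1=3.399, a2=4.114, a3=3.752, a4=0.806, a0=12.071; τ=−ln(0.3870)/12.071=0.079 → t=0.695; u2·a0=0.1582·12.071=1.910 ≤ a1=3.399 → R1 fires; M=4 E=8 S=10 B=23
Draw 11: a1=3.090, a2=7.480, a3=3.752, a4=1.612, a0=15.934; τ=−ln(0.6975)/15.934=0.023 → t=0.718; u2·a0=0.4827·15.934=7.691; a1=3.090 < 7.691 ≤ a1+a2=10.570 → R2 fires; M=3 E=10 S=9 B=25
Draw 12: a1=2.781, a2=5.049, a3=4.690, a4=1.209, a0=13.729; τ=−ln(0.2374)/13.729=0.105 → t=0.822 > T=0.75: stop.
Read off B at T=0.75: 25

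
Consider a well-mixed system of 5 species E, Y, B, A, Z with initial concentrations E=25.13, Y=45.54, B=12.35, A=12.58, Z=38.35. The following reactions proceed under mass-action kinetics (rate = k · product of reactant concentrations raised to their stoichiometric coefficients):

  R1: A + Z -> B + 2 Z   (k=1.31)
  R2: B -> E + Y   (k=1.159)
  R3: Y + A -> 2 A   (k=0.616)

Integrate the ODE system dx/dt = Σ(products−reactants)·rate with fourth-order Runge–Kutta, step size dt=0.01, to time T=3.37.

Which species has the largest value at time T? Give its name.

RK4 with dt=0.01: 337 steps to T=3.37. Trajectory (selected grid times):
t=0.00: E=25.13 Y=45.54 B=12.35 A=12.58 Z=38.35
t=0.37: E=36.43 Y=48.22 B=22.25 A=0.00 Z=59.55
t=0.75: E=44.35 Y=56.14 B=14.33 A=0.00 Z=59.55
t=1.12: E=49.35 Y=61.14 B=9.33 A=0.00 Z=59.55
t=1.50: E=52.67 Y=64.46 B=6.01 A=0.00 Z=59.55
t=1.87: E=54.77 Y=66.56 B=3.91 A=0.00 Z=59.55
t=2.25: E=56.16 Y=67.95 B=2.52 A=0.00 Z=59.55
t=2.62: E=57.04 Y=68.83 B=1.64 A=0.00 Z=59.55
t=3.00: E=57.62 Y=69.41 B=1.06 A=0.00 Z=59.55
t=3.37: E=57.99 Y=69.78 B=0.69 A=0.00 Z=59.55
At T=3.37: E=57.99 Y=69.78 B=0.69 A=0.00 Z=59.55; the largest is Y.

Dominant species at T: Y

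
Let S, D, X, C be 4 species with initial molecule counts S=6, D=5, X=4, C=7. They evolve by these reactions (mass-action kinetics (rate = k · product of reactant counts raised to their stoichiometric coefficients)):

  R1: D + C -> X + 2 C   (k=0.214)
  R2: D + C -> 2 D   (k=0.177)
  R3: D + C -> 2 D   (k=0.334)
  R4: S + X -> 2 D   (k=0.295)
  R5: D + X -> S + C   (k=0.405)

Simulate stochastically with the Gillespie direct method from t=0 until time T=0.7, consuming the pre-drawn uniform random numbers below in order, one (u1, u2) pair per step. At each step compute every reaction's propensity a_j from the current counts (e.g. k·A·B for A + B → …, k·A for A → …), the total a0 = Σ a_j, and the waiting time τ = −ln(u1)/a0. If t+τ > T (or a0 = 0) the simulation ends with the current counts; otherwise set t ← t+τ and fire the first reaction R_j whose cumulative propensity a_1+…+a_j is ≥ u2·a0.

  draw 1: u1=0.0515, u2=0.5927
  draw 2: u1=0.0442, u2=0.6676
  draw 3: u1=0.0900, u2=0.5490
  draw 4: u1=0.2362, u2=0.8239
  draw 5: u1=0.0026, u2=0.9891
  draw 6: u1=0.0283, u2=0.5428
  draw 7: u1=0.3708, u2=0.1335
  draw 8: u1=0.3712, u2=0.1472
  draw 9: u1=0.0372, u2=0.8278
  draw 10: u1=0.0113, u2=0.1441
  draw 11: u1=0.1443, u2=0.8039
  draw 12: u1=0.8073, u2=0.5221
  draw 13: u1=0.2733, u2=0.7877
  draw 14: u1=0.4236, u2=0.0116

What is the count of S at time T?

t=0.000: S=6 D=5 X=4 C=7
Draw 1: a1=7.490, a2=6.195, a3=11.690, a4=7.080, a5=8.100, a0=40.555; τ=−ln(0.0515)/40.555=0.073 → t=0.073; u2·a0=0.5927·40.555=24.037; a1+a2=13.685 < 24.037 ≤ a1+…+a3=25.375 → R3 fires; S=6 D=6 X=4 C=6
Draw 2: a1=7.704, a2=6.372, a3=12.024, a4=7.080, a5=9.720, a0=42.900; τ=−ln(0.0442)/42.900=0.073 → t=0.146; u2·a0=0.6676·42.900=28.640; a1+…+a3=26.100 < 28.640 ≤ a1+…+a4=33.180 → R4 fires; S=5 D=8 X=3 C=6
Draw 3: a1=10.272, a2=8.496, a3=16.032, a4=4.425, a5=9.720, a0=48.945; τ=−ln(0.0900)/48.945=0.049 → t=0.195; u2·a0=0.5490·48.945=26.871; a1+a2=18.768 < 26.871 ≤ a1+…+a3=34.800 → R3 fires; S=5 D=9 X=3 C=5
Draw 4: a1=9.630, a2=7.965, a3=15.030, a4=4.425, a5=10.935, a0=47.985; τ=−ln(0.2362)/47.985=0.030 → t=0.225; u2·a0=0.8239·47.985=39.535; a1+…+a4=37.050 < 39.535 ≤ a1+…+a5=47.985 → R5 fires; S=6 D=8 X=2 C=6
Draw 5: a1=10.272, a2=8.496, a3=16.032, a4=3.540, a5=6.480, a0=44.820; τ=−ln(0.0026)/44.820=0.133 → t=0.358; u2·a0=0.9891·44.820=44.331; a1+…+a4=38.340 < 44.331 ≤ a1+…+a5=44.820 → R5 fires; S=7 D=7 X=1 C=7
Draw 6: a1=10.486, a2=8.673, a3=16.366, a4=2.065, a5=2.835, a0=40.425; τ=−ln(0.0283)/40.425=0.088 → t=0.446; u2·a0=0.5428·40.425=21.943; a1+a2=19.159 < 21.943 ≤ a1+…+a3=35.525 → R3 fires; S=7 D=8 X=1 C=6
Draw 7: a1=10.272, a2=8.496, a3=16.032, a4=2.065, a5=3.240, a0=40.105; τ=−ln(0.3708)/40.105=0.025 → t=0.471; u2·a0=0.1335·40.105=5.354 ≤ a1=10.272 → R1 fires; S=7 D=7 X=2 C=7
Draw 8: a1=10.486, a2=8.673, a3=16.366, a4=4.130, a5=5.670, a0=45.325; τ=−ln(0.3712)/45.325=0.022 → t=0.493; u2·a0=0.1472·45.325=6.672 ≤ a1=10.486 → R1 fires; S=7 D=6 X=3 C=8
Draw 9: a1=10.272, a2=8.496, a3=16.032, a4=6.195, a5=7.290, a0=48.285; τ=−ln(0.0372)/48.285=0.068 → t=0.561; u2·a0=0.8278·48.285=39.970; a1+…+a3=34.800 < 39.970 ≤ a1+…+a4=40.995 → R4 fires; S=6 D=8 X=2 C=8
Draw 10: a1=13.696, a2=11.328, a3=21.376, a4=3.540, a5=6.480, a0=56.420; τ=−ln(0.0113)/56.420=0.079 → t=0.640; u2·a0=0.1441·56.420=8.130 ≤ a1=13.696 → R1 fires; S=6 D=7 X=3 C=9
Draw 11: a1=13.482, a2=11.151, a3=21.042, a4=5.310, a5=8.505, a0=59.490; τ=−ln(0.1443)/59.490=0.033 → t=0.673; u2·a0=0.8039·59.490=47.824; a1+…+a3=45.675 < 47.824 ≤ a1+…+a4=50.985 → R4 fires; S=5 D=9 X=2 C=9
Draw 12: a1=17.334, a2=14.337, a3=27.054, a4=2.950, a5=7.290, a0=68.965; τ=−ln(0.8073)/68.965=0.003 → t=0.676; u2·a0=0.5221·68.965=36.007; a1+a2=31.671 < 36.007 ≤ a1+…+a3=58.725 → R3 fires; S=5 D=10 X=2 C=8
Draw 13: a1=17.120, a2=14.160, a3=26.720, a4=2.950, a5=8.100, a0=69.050; τ=−ln(0.2733)/69.050=0.019 → t=0.695; u2·a0=0.7877·69.050=54.391; a1+a2=31.280 < 54.391 ≤ a1+…+a3=58.000 → R3 fires; S=5 D=11 X=2 C=7
Draw 14: a1=16.478, a2=13.629, a3=25.718, a4=2.950, a5=8.910, a0=67.685; τ=−ln(0.4236)/67.685=0.013 → t=0.707 > T=0.7: stop.
Read off S at T=0.7: 5

S at T = 5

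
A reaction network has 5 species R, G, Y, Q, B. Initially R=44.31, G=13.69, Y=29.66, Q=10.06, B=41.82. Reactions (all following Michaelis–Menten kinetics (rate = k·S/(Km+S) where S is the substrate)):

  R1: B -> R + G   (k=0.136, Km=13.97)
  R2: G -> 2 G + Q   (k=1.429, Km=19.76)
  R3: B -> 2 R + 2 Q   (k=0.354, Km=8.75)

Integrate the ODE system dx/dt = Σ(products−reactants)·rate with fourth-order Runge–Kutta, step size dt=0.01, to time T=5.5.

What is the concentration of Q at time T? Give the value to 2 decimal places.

RK4 with dt=0.01: 550 steps to T=5.5. Trajectory (selected grid times):
t=0.00: R=44.31 G=13.69 Y=29.66 Q=10.06 B=41.82
t=0.61: R=44.73 G=14.11 Y=29.66 Q=10.78 B=41.58
t=1.22: R=45.15 G=14.54 Y=29.66 Q=11.50 B=41.34
t=1.83: R=45.57 G=14.98 Y=29.66 Q=12.23 B=41.10
t=2.44: R=45.98 G=15.42 Y=29.66 Q=12.96 B=40.86
t=3.06: R=46.41 G=15.87 Y=29.66 Q=13.72 B=40.62
t=3.67: R=46.82 G=16.32 Y=29.66 Q=14.46 B=40.38
t=4.28: R=47.24 G=16.78 Y=29.66 Q=15.22 B=40.14
t=4.89: R=47.66 G=17.25 Y=29.66 Q=15.97 B=39.90
t=5.50: R=48.07 G=17.72 Y=29.66 Q=16.74 B=39.66
Read off Q at T=5.5: 16.74

Q at T = 16.74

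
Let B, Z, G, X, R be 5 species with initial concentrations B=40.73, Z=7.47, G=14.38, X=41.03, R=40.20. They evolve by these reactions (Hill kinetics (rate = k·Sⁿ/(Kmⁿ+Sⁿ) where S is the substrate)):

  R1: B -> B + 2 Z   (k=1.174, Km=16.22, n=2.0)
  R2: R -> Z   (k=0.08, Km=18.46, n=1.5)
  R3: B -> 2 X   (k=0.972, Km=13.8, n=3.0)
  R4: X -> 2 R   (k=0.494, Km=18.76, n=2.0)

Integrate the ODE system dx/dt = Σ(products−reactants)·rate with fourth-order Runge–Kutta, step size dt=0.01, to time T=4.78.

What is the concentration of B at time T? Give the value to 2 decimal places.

B at T = 36.29

RK4 with dt=0.01: 478 steps to T=4.78. Trajectory (selected grid times):
t=0.00: B=40.73 Z=7.47 G=14.38 X=41.03 R=40.20
t=0.53: B=40.23 Z=8.57 G=14.38 X=41.80 R=40.60
t=1.06: B=39.74 Z=9.68 G=14.38 X=42.57 R=41.01
t=1.59: B=39.25 Z=10.77 G=14.38 X=43.34 R=41.41
t=2.12: B=38.75 Z=11.87 G=14.38 X=44.11 R=41.82
t=2.66: B=38.25 Z=12.98 G=14.38 X=44.89 R=42.24
t=3.19: B=37.76 Z=14.06 G=14.38 X=45.65 R=42.66
t=3.72: B=37.27 Z=15.14 G=14.38 X=46.40 R=43.07
t=4.25: B=36.78 Z=16.22 G=14.38 X=47.16 R=43.49
t=4.78: B=36.29 Z=17.29 G=14.38 X=47.91 R=43.91
Read off B at T=4.78: 36.29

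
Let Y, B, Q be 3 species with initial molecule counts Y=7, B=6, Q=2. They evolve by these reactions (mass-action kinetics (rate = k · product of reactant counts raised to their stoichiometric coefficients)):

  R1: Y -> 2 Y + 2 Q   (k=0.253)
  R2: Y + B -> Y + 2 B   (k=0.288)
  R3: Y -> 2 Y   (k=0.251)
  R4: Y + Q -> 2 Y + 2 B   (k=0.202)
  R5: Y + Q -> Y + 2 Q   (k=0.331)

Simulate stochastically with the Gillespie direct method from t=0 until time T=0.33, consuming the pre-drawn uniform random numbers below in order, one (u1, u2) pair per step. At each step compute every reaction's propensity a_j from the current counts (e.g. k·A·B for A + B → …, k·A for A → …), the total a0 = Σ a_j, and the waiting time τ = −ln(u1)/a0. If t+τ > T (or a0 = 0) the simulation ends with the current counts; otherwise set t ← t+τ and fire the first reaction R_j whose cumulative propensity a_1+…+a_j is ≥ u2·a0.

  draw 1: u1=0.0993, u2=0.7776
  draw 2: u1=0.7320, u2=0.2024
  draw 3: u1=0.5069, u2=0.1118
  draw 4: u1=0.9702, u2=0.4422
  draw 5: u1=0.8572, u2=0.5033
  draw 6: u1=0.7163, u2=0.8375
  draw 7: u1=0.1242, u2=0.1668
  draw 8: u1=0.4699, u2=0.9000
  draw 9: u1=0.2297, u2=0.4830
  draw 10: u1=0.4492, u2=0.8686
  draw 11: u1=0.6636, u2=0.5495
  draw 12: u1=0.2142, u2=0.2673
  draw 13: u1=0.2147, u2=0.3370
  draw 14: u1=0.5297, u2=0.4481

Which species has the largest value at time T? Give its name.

t=0.000: Y=7 B=6 Q=2
Draw 1: a1=1.771, a2=12.096, a3=1.757, a4=2.828, a5=4.634, a0=23.086; τ=−ln(0.0993)/23.086=0.100 → t=0.100; u2·a0=0.7776·23.086=17.952; a1+…+a3=15.624 < 17.952 ≤ a1+…+a4=18.452 → R4 fires; Y=8 B=8 Q=1
Draw 2: a1=2.024, a2=18.432, a3=2.008, a4=1.616, a5=2.648, a0=26.728; τ=−ln(0.7320)/26.728=0.012 → t=0.112; u2·a0=0.2024·26.728=5.410; a1=2.024 < 5.410 ≤ a1+a2=20.456 → R2 fires; Y=8 B=9 Q=1
Draw 3: a1=2.024, a2=20.736, a3=2.008, a4=1.616, a5=2.648, a0=29.032; τ=−ln(0.5069)/29.032=0.023 → t=0.135; u2·a0=0.1118·29.032=3.246; a1=2.024 < 3.246 ≤ a1+a2=22.760 → R2 fires; Y=8 B=10 Q=1
Draw 4: a1=2.024, a2=23.040, a3=2.008, a4=1.616, a5=2.648, a0=31.336; τ=−ln(0.9702)/31.336=0.001 → t=0.136; u2·a0=0.4422·31.336=13.857; a1=2.024 < 13.857 ≤ a1+a2=25.064 → R2 fires; Y=8 B=11 Q=1
Draw 5: a1=2.024, a2=25.344, a3=2.008, a4=1.616, a5=2.648, a0=33.640; τ=−ln(0.8572)/33.640=0.005 → t=0.141; u2·a0=0.5033·33.640=16.931; a1=2.024 < 16.931 ≤ a1+a2=27.368 → R2 fires; Y=8 B=12 Q=1
Draw 6: a1=2.024, a2=27.648, a3=2.008, a4=1.616, a5=2.648, a0=35.944; τ=−ln(0.7163)/35.944=0.009 → t=0.150; u2·a0=0.8375·35.944=30.103; a1+a2=29.672 < 30.103 ≤ a1+…+a3=31.680 → R3 fires; Y=9 B=12 Q=1
Draw 7: a1=2.277, a2=31.104, a3=2.259, a4=1.818, a5=2.979, a0=40.437; τ=−ln(0.1242)/40.437=0.052 → t=0.202; u2·a0=0.1668·40.437=6.745; a1=2.277 < 6.745 ≤ a1+a2=33.381 → R2 fires; Y=9 B=13 Q=1
Draw 8: a1=2.277, a2=33.696, a3=2.259, a4=1.818, a5=2.979, a0=43.029; τ=−ln(0.4699)/43.029=0.018 → t=0.219; u2·a0=0.9000·43.029=38.726; a1+…+a3=38.232 < 38.726 ≤ a1+…+a4=40.050 → R4 fires; Y=10 B=15 Q=0
Draw 9: a1=2.530, a2=43.200, a3=2.510, a4=0.000, a5=0.000, a0=48.240; τ=−ln(0.2297)/48.240=0.030 → t=0.250; u2·a0=0.4830·48.240=23.300; a1=2.530 < 23.300 ≤ a1+a2=45.730 → R2 fires; Y=10 B=16 Q=0
Draw 10: a1=2.530, a2=46.080, a3=2.510, a4=0.000, a5=0.000, a0=51.120; τ=−ln(0.4492)/51.120=0.016 → t=0.265; u2·a0=0.8686·51.120=44.403; a1=2.530 < 44.403 ≤ a1+a2=48.610 → R2 fires; Y=10 B=17 Q=0
Draw 11: a1=2.530, a2=48.960, a3=2.510, a4=0.000, a5=0.000, a0=54.000; τ=−ln(0.6636)/54.000=0.008 → t=0.273; u2·a0=0.5495·54.000=29.673; a1=2.530 < 29.673 ≤ a1+a2=51.490 → R2 fires; Y=10 B=18 Q=0
Draw 12: a1=2.530, a2=51.840, a3=2.510, a4=0.000, a5=0.000, a0=56.880; τ=−ln(0.2142)/56.880=0.027 → t=0.300; u2·a0=0.2673·56.880=15.204; a1=2.530 < 15.204 ≤ a1+a2=54.370 → R2 fires; Y=10 B=19 Q=0
Draw 13: a1=2.530, a2=54.720, a3=2.510, a4=0.000, a5=0.000, a0=59.760; τ=−ln(0.2147)/59.760=0.026 → t=0.326; u2·a0=0.3370·59.760=20.139; a1=2.530 < 20.139 ≤ a1+a2=57.250 → R2 fires; Y=10 B=20 Q=0
Draw 14: a1=2.530, a2=57.600, a3=2.510, a4=0.000, a5=0.000, a0=62.640; τ=−ln(0.5297)/62.640=0.010 → t=0.336 > T=0.33: stop.
At T=0.33: Y=10 B=20 Q=0; the largest is B.

Dominant species at T: B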